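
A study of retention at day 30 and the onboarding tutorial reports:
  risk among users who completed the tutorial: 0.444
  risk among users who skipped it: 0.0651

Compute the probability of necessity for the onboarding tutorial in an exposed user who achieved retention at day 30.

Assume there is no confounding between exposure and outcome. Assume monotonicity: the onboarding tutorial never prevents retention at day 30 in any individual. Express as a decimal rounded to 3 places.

PN ≈ 0.853

Let p₁ = 0.444, p₀ = 0.0651.
Under exogeneity and monotonicity, PN = (p₁ − p₀) / p₁.
PN = (0.444 − 0.0651) / 0.444 = 0.3789 / 0.444 ≈ 0.8534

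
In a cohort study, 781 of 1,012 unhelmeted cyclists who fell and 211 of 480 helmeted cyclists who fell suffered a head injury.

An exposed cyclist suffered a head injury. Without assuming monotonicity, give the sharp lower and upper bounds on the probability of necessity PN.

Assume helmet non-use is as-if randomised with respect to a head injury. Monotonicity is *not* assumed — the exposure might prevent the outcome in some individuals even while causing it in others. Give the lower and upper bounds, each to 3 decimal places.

p₁ = P(outcome | exposed) = 781/1012 = 0.77174
p₀ = P(outcome | unexposed) = 211/480 = 0.43958
Under exogeneity alone the bounds on PN are max{0,(p₁−p₀)/p₁} ≤ PN ≤ min{1,(1−p₀)/p₁}.
  lower = (p₁ − p₀)/p₁ = 0.33216 / 0.77174 ≈ 0.4304
  upper = min{1, (1 − p₀)/p₁} = 0.56042 / 0.77174 ≈ 0.7262

0.430 ≤ PN ≤ 0.726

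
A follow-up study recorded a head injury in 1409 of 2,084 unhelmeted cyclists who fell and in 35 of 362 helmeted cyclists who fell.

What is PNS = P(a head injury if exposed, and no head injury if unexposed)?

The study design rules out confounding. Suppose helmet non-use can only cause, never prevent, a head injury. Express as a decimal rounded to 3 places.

PNS ≈ 0.579

p₁ = P(outcome | exposed) = 1409/2084 = 0.6761
p₀ = P(outcome | unexposed) = 35/362 = 0.096685
Under exogeneity and monotonicity, PNS = p₁ − p₀.
PNS = 0.6761 − 0.096685 = 0.57942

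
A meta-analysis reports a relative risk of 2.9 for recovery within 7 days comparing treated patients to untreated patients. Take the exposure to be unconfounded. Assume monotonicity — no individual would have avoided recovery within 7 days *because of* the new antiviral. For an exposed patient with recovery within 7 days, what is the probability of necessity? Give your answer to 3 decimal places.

PN ≈ 0.655

Under exogeneity and monotonicity, PN = (RR − 1) / RR = 1 − 1/RR.
PN = (2.9 − 1) / 2.9 = 1.9 / 2.9 ≈ 0.6552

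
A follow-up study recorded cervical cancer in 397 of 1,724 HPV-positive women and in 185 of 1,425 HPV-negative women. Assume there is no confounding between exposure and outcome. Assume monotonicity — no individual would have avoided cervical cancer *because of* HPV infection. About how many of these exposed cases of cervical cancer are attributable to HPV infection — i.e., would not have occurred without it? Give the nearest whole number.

p₁ = P(outcome | exposed) = 397/1724 = 0.23028
p₀ = P(outcome | unexposed) = 185/1425 = 0.12982
PN = (p₁ − p₀)/p₁ = (0.23028 − 0.12982) / 0.23028 ≈ 0.43623.
Attributable cases ≈ PN × (exposed cases) = 0.43623 × 397 ≈ 173.18.

about 173 cases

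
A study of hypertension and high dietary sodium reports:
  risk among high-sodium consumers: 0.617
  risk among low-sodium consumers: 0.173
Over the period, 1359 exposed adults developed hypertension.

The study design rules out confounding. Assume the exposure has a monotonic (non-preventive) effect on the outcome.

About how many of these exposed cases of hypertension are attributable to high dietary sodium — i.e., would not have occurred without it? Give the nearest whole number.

about 978 cases

Let p₁ = 0.617, p₀ = 0.173.
PN = (p₁ − p₀)/p₁ = (0.617 − 0.173) / 0.617 ≈ 0.71961.
Attributable cases ≈ PN × (exposed cases) = 0.71961 × 1359 ≈ 977.95.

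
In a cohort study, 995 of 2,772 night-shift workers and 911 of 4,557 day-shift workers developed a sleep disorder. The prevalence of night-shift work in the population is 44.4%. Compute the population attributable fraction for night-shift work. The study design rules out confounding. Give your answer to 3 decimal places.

p₁ = P(outcome | exposed) = 995/2772 = 0.35895
p₀ = P(outcome | unexposed) = 911/4557 = 0.19991
Overall risk P(Y=1) = π·p₁ + (1−π)·p₀ = 0.444×0.35895 + 0.556×0.19991 = 0.27052.
Under exogeneity, PAF = [P(Y=1) − p₀] / P(Y=1).
PAF = (0.27052 − 0.19991) / 0.27052 ≈ 0.2610

PAF ≈ 0.261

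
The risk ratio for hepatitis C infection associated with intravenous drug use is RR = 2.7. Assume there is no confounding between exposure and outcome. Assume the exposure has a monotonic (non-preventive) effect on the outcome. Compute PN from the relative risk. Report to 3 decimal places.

Under exogeneity and monotonicity, PN = (RR − 1) / RR = 1 − 1/RR.
PN = (2.7 − 1) / 2.7 = 1.7 / 2.7 ≈ 0.6296

PN ≈ 0.630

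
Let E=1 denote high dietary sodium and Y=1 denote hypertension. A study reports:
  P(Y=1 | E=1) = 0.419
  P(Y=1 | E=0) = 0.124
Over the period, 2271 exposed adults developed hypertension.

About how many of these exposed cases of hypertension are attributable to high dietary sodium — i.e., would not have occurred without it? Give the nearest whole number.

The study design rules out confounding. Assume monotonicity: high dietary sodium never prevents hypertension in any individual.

about 1599 cases

Let p₁ = 0.419, p₀ = 0.124.
PN = (p₁ − p₀)/p₁ = (0.419 − 0.124) / 0.419 ≈ 0.70406.
Attributable cases ≈ PN × (exposed cases) = 0.70406 × 2271 ≈ 1598.91.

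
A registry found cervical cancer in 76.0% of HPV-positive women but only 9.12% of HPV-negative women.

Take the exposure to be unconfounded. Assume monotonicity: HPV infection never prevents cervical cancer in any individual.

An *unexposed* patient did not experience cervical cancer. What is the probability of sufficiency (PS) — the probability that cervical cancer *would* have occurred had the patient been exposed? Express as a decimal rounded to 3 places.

PS ≈ 0.736

p₁ = 0.76, p₀ = 0.0912.
Under exogeneity and monotonicity, PS = (p₁ − p₀) / (1 − p₀).
PS = (0.76 − 0.0912) / (1 − 0.0912) = 0.6688 / 0.9088 ≈ 0.7359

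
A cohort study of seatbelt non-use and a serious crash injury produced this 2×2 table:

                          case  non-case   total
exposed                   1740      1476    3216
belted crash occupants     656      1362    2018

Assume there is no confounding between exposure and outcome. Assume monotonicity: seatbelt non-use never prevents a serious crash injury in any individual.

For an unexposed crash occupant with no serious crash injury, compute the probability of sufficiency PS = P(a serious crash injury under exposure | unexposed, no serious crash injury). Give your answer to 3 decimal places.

PS ≈ 0.320

p₁ = P(outcome | exposed) = 1740/3216 = 0.54104
p₀ = P(outcome | unexposed) = 656/2018 = 0.32507
Under exogeneity and monotonicity, PS = (p₁ − p₀)/(1 − p₀).
PS = (0.54104 − 0.32507) / 0.67493 ≈ 0.3200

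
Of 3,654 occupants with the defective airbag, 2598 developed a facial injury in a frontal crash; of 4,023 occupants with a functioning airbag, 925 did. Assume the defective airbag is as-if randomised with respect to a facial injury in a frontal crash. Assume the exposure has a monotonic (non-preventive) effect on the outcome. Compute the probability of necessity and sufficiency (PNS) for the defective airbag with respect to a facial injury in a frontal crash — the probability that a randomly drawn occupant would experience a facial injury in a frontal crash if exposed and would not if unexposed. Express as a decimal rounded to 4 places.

p₁ = P(outcome | exposed) = 2598/3654 = 0.711
p₀ = P(outcome | unexposed) = 925/4023 = 0.22993
Under exogeneity and monotonicity, PNS = p₁ − p₀.
PNS = 0.711 − 0.22993 = 0.48107

PNS ≈ 0.4811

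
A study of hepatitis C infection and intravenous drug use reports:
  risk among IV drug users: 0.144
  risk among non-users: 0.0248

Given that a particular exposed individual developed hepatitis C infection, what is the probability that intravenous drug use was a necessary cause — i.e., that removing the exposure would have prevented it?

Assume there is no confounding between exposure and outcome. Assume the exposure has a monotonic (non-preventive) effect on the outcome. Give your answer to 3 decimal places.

Let p₁ = 0.144, p₀ = 0.0248.
Under exogeneity and monotonicity, PN = (p₁ − p₀) / p₁.
PN = (0.144 − 0.0248) / 0.144 = 0.1192 / 0.144 ≈ 0.8278

PN ≈ 0.828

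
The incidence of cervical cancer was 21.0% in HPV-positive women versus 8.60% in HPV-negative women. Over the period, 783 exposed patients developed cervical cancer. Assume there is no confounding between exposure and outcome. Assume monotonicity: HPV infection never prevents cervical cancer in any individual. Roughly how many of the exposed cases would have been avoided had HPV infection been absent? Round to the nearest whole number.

about 462 cases

p₁ = 0.21, p₀ = 0.086.
PN = (p₁ − p₀)/p₁ = (0.21 − 0.086) / 0.21 ≈ 0.59048.
Attributable cases ≈ PN × (exposed cases) = 0.59048 × 783 ≈ 462.34.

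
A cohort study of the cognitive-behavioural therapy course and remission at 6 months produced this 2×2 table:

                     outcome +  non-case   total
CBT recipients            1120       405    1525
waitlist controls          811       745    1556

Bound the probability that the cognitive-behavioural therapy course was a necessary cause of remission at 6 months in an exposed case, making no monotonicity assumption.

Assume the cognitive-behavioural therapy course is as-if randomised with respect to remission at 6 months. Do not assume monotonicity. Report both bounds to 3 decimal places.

p₁ = P(outcome | exposed) = 1120/1525 = 0.73443
p₀ = P(outcome | unexposed) = 811/1556 = 0.52121
Under exogeneity alone the bounds on PN are max{0,(p₁−p₀)/p₁} ≤ PN ≤ min{1,(1−p₀)/p₁}.
  lower = (p₁ − p₀)/p₁ = 0.21322 / 0.73443 ≈ 0.2903
  upper = min{1, (1 − p₀)/p₁} = 0.47879 / 0.73443 ≈ 0.6519

0.290 ≤ PN ≤ 0.652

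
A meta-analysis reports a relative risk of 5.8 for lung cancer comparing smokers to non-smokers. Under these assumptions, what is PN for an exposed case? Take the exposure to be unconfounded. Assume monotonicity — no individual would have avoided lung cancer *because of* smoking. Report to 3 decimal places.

PN ≈ 0.828

Under exogeneity and monotonicity, PN = (RR − 1) / RR = 1 − 1/RR.
PN = (5.8 − 1) / 5.8 = 4.8 / 5.8 ≈ 0.8276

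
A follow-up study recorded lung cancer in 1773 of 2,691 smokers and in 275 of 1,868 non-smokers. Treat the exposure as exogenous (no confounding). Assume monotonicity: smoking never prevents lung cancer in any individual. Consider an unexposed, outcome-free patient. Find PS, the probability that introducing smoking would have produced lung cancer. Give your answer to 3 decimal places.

p₁ = P(outcome | exposed) = 1773/2691 = 0.65886
p₀ = P(outcome | unexposed) = 275/1868 = 0.14722
Under exogeneity and monotonicity, PS = (p₁ − p₀) / (1 − p₀).
PS = (0.65886 − 0.14722) / (1 − 0.14722) = 0.51165 / 0.85278 ≈ 0.6000

PS ≈ 0.600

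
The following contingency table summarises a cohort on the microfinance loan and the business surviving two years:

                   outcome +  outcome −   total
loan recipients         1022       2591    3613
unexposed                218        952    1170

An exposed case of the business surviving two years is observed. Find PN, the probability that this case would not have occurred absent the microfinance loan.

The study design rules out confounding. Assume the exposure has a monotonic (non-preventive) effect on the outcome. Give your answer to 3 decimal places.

p₁ = P(outcome | exposed) = 1022/3613 = 0.28287
p₀ = P(outcome | unexposed) = 218/1170 = 0.18632
Under exogeneity and monotonicity, PN = (p₁ − p₀) / p₁.
PN = (0.28287 − 0.18632) / 0.28287 = 0.096543 / 0.28287 ≈ 0.3413

PN ≈ 0.341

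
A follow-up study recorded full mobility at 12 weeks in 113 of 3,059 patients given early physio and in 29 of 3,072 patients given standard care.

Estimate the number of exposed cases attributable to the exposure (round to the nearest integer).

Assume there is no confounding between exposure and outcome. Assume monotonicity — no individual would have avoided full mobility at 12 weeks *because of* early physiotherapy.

p₁ = P(outcome | exposed) = 113/3059 = 0.03694
p₀ = P(outcome | unexposed) = 29/3072 = 0.0094401
PN = (p₁ − p₀)/p₁ = (0.03694 − 0.0094401) / 0.03694 ≈ 0.74445.
Attributable cases ≈ PN × (exposed cases) = 0.74445 × 113 ≈ 84.12.

about 84 cases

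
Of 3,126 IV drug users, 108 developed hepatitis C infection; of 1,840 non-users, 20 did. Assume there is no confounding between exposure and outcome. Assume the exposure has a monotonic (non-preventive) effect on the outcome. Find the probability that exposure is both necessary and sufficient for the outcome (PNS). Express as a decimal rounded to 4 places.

PNS ≈ 0.0237

p₁ = P(outcome | exposed) = 108/3126 = 0.034549
p₀ = P(outcome | unexposed) = 20/1840 = 0.01087
Under exogeneity and monotonicity, PNS = p₁ − p₀.
PNS = 0.034549 − 0.01087 = 0.023679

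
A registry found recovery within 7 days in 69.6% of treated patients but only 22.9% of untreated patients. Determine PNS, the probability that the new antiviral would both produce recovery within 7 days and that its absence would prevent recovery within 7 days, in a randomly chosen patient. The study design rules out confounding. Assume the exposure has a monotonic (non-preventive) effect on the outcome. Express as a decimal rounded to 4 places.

p₁ = 0.696, p₀ = 0.229.
Under exogeneity and monotonicity, PNS = p₁ − p₀.
PNS = 0.696 − 0.229 = 0.467

PNS ≈ 0.4670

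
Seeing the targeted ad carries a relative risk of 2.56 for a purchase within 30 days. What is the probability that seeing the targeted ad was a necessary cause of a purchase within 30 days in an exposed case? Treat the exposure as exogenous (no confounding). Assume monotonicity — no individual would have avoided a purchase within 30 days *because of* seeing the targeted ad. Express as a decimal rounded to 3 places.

PN ≈ 0.609

Under exogeneity and monotonicity, PN = (RR − 1) / RR = 1 − 1/RR.
PN = (2.56 − 1) / 2.56 = 1.56 / 2.56 ≈ 0.6094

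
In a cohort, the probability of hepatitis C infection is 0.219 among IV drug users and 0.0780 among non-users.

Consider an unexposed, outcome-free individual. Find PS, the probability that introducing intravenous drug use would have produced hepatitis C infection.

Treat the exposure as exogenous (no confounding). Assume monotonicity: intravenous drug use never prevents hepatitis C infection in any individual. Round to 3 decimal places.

Let p₁ = 0.219, p₀ = 0.078.
Under exogeneity and monotonicity, PS = (p₁ − p₀) / (1 − p₀).
PS = (0.219 − 0.078) / (1 − 0.078) = 0.141 / 0.922 ≈ 0.1529

PS ≈ 0.153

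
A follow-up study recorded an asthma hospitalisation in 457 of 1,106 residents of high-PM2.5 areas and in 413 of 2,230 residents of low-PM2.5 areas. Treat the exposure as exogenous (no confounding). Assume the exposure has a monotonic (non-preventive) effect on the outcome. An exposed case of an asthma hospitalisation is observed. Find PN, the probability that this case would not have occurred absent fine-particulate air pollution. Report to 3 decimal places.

p₁ = P(outcome | exposed) = 457/1106 = 0.4132
p₀ = P(outcome | unexposed) = 413/2230 = 0.1852
Under exogeneity and monotonicity, PN = (p₁ − p₀) / p₁.
PN = (0.4132 − 0.1852) / 0.4132 = 0.228 / 0.4132 ≈ 0.5518

PN ≈ 0.552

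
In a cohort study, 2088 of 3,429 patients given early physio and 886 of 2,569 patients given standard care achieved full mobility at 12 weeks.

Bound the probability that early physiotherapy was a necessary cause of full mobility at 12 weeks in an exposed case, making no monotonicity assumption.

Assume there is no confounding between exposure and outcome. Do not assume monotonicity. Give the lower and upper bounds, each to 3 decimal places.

0.434 ≤ PN ≤ 1.000

p₁ = P(outcome | exposed) = 2088/3429 = 0.60892
p₀ = P(outcome | unexposed) = 886/2569 = 0.34488
Under exogeneity alone the bounds on PN are max{0,(p₁−p₀)/p₁} ≤ PN ≤ min{1,(1−p₀)/p₁}.
  lower = (p₁ − p₀)/p₁ = 0.26404 / 0.60892 ≈ 0.4336
  upper = min{1, (1 − p₀)/p₁} = 0.65512 / 0.60892 ≈ 1.0759 → capped at 1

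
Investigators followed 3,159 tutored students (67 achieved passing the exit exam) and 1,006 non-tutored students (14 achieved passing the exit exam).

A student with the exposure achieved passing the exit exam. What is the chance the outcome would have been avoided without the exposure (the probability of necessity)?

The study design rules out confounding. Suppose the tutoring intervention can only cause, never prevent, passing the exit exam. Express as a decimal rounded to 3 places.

PN ≈ 0.344

p₁ = P(outcome | exposed) = 67/3159 = 0.021209
p₀ = P(outcome | unexposed) = 14/1006 = 0.013917
Under exogeneity and monotonicity, PN = (p₁ − p₀) / p₁.
PN = (0.021209 − 0.013917) / 0.021209 = 0.0072927 / 0.021209 ≈ 0.3438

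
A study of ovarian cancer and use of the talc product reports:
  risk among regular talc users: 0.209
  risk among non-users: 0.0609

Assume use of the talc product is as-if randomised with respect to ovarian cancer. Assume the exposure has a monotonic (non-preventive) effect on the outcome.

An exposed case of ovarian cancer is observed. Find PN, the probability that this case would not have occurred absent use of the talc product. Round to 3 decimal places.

PN ≈ 0.709

Let p₁ = 0.209, p₀ = 0.0609.
Under exogeneity and monotonicity, PN = (p₁ − p₀) / p₁.
PN = (0.209 − 0.0609) / 0.209 = 0.1481 / 0.209 ≈ 0.7086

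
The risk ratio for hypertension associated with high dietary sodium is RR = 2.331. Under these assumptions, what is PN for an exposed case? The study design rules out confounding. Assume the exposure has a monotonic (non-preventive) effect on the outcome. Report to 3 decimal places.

Under exogeneity and monotonicity, PN = (RR − 1) / RR = 1 − 1/RR.
PN = (2.331 − 1) / 2.331 = 1.331 / 2.331 ≈ 0.5710

PN ≈ 0.571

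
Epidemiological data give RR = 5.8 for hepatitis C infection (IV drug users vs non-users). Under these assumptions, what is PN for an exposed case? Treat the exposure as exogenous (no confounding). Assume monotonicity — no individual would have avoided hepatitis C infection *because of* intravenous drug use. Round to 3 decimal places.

Under exogeneity and monotonicity, PN = (RR − 1) / RR = 1 − 1/RR.
PN = (5.8 − 1) / 5.8 = 4.8 / 5.8 ≈ 0.8276

PN ≈ 0.828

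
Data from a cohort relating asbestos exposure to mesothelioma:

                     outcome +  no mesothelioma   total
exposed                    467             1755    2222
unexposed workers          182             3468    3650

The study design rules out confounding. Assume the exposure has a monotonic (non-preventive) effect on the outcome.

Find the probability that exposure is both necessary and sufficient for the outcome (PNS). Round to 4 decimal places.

p₁ = P(outcome | exposed) = 467/2222 = 0.21017
p₀ = P(outcome | unexposed) = 182/3650 = 0.049863
Under exogeneity and monotonicity, PNS = p₁ − p₀.
PNS = 0.21017 − 0.049863 = 0.16031

PNS ≈ 0.1603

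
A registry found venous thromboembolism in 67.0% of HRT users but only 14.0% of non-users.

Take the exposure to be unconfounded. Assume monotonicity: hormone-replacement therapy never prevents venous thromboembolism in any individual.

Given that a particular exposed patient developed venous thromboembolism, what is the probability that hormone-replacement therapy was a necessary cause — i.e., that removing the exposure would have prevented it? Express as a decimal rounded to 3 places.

PN ≈ 0.791

p₁ = 0.67, p₀ = 0.14.
Under exogeneity and monotonicity, PN = (p₁ − p₀) / p₁.
PN = (0.67 − 0.14) / 0.67 = 0.53 / 0.67 ≈ 0.7910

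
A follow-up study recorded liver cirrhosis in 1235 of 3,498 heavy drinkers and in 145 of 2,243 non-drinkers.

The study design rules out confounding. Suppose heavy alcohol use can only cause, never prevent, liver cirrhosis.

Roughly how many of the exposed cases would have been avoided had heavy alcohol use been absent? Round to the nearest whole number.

p₁ = P(outcome | exposed) = 1235/3498 = 0.35306
p₀ = P(outcome | unexposed) = 145/2243 = 0.064646
PN = (p₁ − p₀)/p₁ = (0.35306 − 0.064646) / 0.35306 ≈ 0.81690.
Attributable cases ≈ PN × (exposed cases) = 0.81690 × 1235 ≈ 1008.87.

about 1009 cases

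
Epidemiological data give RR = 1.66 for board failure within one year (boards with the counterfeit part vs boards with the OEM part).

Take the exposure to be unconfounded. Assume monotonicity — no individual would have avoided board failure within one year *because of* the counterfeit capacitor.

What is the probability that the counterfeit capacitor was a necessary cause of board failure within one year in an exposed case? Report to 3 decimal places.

PN ≈ 0.398

Under exogeneity and monotonicity, PN = (RR − 1) / RR = 1 − 1/RR.
PN = (1.66 − 1) / 1.66 = 0.66 / 1.66 ≈ 0.3976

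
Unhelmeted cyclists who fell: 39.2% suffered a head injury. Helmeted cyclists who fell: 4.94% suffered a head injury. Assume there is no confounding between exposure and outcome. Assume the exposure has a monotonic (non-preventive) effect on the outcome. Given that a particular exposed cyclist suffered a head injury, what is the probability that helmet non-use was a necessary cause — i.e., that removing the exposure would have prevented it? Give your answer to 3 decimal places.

p₁ = 0.392, p₀ = 0.0494.
Under exogeneity and monotonicity, PN = (p₁ − p₀) / p₁.
PN = (0.392 − 0.0494) / 0.392 = 0.3426 / 0.392 ≈ 0.8740

PN ≈ 0.874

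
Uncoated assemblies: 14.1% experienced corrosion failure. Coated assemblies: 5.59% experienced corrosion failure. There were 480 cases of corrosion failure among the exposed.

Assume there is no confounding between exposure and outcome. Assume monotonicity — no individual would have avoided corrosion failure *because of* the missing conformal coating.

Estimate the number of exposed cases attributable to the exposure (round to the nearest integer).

p₁ = 0.141, p₀ = 0.0559.
PN = (p₁ − p₀)/p₁ = (0.141 − 0.0559) / 0.141 ≈ 0.60355.
Attributable cases ≈ PN × (exposed cases) = 0.60355 × 480 ≈ 289.70.

about 290 cases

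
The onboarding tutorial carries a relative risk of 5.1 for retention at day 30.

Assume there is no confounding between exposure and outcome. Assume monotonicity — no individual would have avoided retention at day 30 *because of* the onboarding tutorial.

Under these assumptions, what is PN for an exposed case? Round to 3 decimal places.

PN ≈ 0.804

Under exogeneity and monotonicity, PN = (RR − 1) / RR = 1 − 1/RR.
PN = (5.1 − 1) / 5.1 = 4.1 / 5.1 ≈ 0.8039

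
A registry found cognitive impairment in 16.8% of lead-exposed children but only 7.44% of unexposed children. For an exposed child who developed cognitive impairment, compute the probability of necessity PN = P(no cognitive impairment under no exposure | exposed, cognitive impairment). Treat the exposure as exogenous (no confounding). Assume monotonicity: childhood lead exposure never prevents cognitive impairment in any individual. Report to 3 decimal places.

p₁ = 0.168, p₀ = 0.0744.
Under exogeneity and monotonicity, PN = (p₁ − p₀) / p₁.
PN = (0.168 − 0.0744) / 0.168 = 0.0936 / 0.168 ≈ 0.5571

PN ≈ 0.557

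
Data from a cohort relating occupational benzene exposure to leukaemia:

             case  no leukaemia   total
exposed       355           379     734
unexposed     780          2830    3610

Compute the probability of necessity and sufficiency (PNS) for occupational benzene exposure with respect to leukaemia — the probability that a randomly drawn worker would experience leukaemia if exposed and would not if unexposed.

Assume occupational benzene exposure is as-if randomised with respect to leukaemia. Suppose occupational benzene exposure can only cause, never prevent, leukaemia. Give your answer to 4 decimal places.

p₁ = P(outcome | exposed) = 355/734 = 0.48365
p₀ = P(outcome | unexposed) = 780/3610 = 0.21607
Under exogeneity and monotonicity, PNS = p₁ − p₀.
PNS = 0.48365 − 0.21607 = 0.26758

PNS ≈ 0.2676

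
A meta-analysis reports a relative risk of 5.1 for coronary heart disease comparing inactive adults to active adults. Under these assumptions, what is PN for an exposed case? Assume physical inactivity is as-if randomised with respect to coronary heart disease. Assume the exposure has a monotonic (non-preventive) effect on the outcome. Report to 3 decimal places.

Under exogeneity and monotonicity, PN = (RR − 1) / RR = 1 − 1/RR.
PN = (5.1 − 1) / 5.1 = 4.1 / 5.1 ≈ 0.8039

PN ≈ 0.804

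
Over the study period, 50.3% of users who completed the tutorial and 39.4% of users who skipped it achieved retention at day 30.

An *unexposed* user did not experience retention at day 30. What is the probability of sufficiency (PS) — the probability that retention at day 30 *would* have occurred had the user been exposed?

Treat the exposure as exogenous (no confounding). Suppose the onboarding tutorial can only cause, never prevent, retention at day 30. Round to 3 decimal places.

PS ≈ 0.180

p₁ = 0.503, p₀ = 0.394.
Under exogeneity and monotonicity, PS = (p₁ − p₀) / (1 − p₀).
PS = (0.503 − 0.394) / (1 − 0.394) = 0.109 / 0.606 ≈ 0.1799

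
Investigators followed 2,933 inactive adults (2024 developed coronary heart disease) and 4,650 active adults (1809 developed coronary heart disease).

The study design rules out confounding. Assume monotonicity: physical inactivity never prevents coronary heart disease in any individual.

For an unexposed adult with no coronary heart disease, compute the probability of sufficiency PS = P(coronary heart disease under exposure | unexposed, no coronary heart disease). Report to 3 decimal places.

PS ≈ 0.493

p₁ = P(outcome | exposed) = 2024/2933 = 0.69008
p₀ = P(outcome | unexposed) = 1809/4650 = 0.38903
Under exogeneity and monotonicity, PS = (p₁ − p₀) / (1 − p₀).
PS = (0.69008 − 0.38903) / (1 − 0.38903) = 0.30105 / 0.61097 ≈ 0.4927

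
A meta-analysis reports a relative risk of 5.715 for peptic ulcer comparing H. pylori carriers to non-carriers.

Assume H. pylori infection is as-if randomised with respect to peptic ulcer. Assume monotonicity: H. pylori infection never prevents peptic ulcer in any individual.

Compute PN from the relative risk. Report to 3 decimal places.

Under exogeneity and monotonicity, PN = (RR − 1) / RR = 1 − 1/RR.
PN = (5.715 − 1) / 5.715 = 4.715 / 5.715 ≈ 0.8250

PN ≈ 0.825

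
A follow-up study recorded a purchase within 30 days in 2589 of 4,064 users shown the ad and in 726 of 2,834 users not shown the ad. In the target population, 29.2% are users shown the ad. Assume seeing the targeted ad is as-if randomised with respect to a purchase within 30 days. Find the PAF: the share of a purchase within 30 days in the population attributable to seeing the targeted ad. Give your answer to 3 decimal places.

PAF ≈ 0.303

p₁ = P(outcome | exposed) = 2589/4064 = 0.63706
p₀ = P(outcome | unexposed) = 726/2834 = 0.25618
Overall risk P(Y=1) = π·p₁ + (1−π)·p₀ = 0.292×0.63706 + 0.708×0.25618 = 0.36739.
Under exogeneity, PAF = [P(Y=1) − p₀] / P(Y=1).
PAF = (0.36739 − 0.25618) / 0.36739 ≈ 0.3027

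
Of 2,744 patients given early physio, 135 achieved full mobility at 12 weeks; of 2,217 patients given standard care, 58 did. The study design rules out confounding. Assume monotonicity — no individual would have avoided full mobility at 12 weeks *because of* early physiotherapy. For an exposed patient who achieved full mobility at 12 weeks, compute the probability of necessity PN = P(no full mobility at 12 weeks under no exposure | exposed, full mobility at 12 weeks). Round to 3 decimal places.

PN ≈ 0.468

p₁ = P(outcome | exposed) = 135/2744 = 0.049198
p₀ = P(outcome | unexposed) = 58/2217 = 0.026161
Under exogeneity and monotonicity, PN = (p₁ − p₀) / p₁.
PN = (0.049198 − 0.026161) / 0.049198 = 0.023037 / 0.049198 ≈ 0.4682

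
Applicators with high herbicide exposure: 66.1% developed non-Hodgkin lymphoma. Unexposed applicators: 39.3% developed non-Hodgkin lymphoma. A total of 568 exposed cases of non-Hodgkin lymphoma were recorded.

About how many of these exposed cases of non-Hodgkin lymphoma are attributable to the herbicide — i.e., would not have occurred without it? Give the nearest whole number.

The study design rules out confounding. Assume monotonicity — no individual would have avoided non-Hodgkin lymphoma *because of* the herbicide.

about 230 cases

p₁ = 0.661, p₀ = 0.393.
PN = (p₁ − p₀)/p₁ = (0.661 − 0.393) / 0.661 ≈ 0.40545.
Attributable cases ≈ PN × (exposed cases) = 0.40545 × 568 ≈ 230.29.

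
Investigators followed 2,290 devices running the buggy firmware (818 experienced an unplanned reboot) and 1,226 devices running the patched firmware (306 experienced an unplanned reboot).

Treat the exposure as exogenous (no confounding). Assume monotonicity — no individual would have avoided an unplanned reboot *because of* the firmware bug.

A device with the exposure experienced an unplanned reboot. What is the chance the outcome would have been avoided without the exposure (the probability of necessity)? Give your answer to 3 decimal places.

p₁ = P(outcome | exposed) = 818/2290 = 0.35721
p₀ = P(outcome | unexposed) = 306/1226 = 0.24959
Under exogeneity and monotonicity, PN = (p₁ − p₀) / p₁.
PN = (0.35721 − 0.24959) / 0.35721 = 0.10761 / 0.35721 ≈ 0.3013

PN ≈ 0.301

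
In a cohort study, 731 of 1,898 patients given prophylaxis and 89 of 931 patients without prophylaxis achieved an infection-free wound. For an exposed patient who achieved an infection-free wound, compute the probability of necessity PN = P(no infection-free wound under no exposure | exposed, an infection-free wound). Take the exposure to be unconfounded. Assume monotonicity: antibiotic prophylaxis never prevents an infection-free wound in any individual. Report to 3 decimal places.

PN ≈ 0.752

p₁ = P(outcome | exposed) = 731/1898 = 0.38514
p₀ = P(outcome | unexposed) = 89/931 = 0.095596
Under exogeneity and monotonicity, PN = (p₁ − p₀) / p₁.
PN = (0.38514 − 0.095596) / 0.38514 = 0.28955 / 0.38514 ≈ 0.7518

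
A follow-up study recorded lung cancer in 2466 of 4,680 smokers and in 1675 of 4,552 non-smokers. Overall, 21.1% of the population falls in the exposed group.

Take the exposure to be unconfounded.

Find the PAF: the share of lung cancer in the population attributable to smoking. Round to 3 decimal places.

PAF ≈ 0.084

p₁ = P(outcome | exposed) = 2466/4680 = 0.52692
p₀ = P(outcome | unexposed) = 1675/4552 = 0.36797
Overall risk P(Y=1) = π·p₁ + (1−π)·p₀ = 0.211×0.52692 + 0.789×0.36797 = 0.40151.
Under exogeneity, PAF = [P(Y=1) − p₀] / P(Y=1).
PAF = (0.40151 − 0.36797) / 0.40151 ≈ 0.0835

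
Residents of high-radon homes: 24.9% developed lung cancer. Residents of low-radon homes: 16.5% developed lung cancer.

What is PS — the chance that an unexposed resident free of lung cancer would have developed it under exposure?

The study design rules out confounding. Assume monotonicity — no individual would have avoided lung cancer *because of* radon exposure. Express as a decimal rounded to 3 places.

p₁ = 0.249, p₀ = 0.165.
Under exogeneity and monotonicity, PS = (p₁ − p₀) / (1 − p₀).
PS = (0.249 − 0.165) / (1 − 0.165) = 0.084 / 0.835 ≈ 0.1006

PS ≈ 0.101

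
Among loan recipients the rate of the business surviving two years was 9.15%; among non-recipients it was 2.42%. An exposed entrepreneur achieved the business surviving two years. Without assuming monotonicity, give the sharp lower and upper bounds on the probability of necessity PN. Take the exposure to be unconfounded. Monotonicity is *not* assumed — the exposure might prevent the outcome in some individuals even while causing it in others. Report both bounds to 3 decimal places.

0.736 ≤ PN ≤ 1.000

p₁ = 0.0915, p₀ = 0.0242.
Under exogeneity alone the bounds on PN are max{0,(p₁−p₀)/p₁} ≤ PN ≤ min{1,(1−p₀)/p₁}.
  lower = (p₁ − p₀)/p₁ = 0.0673 / 0.0915 ≈ 0.7355
  upper = min{1, (1 − p₀)/p₁} = 0.9758 / 0.0915 ≈ 10.6645 → capped at 1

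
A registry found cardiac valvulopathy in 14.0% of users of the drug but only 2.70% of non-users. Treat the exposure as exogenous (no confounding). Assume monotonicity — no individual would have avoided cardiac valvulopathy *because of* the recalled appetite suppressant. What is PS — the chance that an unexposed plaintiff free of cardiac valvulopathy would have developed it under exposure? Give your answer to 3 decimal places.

PS ≈ 0.116

p₁ = 0.14, p₀ = 0.027.
Under exogeneity and monotonicity, PS = (p₁ − p₀) / (1 − p₀).
PS = (0.14 − 0.027) / (1 − 0.027) = 0.113 / 0.973 ≈ 0.1161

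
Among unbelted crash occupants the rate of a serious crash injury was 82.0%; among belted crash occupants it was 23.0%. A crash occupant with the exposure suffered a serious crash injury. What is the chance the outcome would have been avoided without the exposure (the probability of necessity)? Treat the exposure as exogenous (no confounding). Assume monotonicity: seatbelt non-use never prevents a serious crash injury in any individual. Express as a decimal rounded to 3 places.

p₁ = 0.82, p₀ = 0.23.
Under exogeneity and monotonicity, PN = (p₁ − p₀) / p₁.
PN = (0.82 − 0.23) / 0.82 = 0.59 / 0.82 ≈ 0.7195

PN ≈ 0.720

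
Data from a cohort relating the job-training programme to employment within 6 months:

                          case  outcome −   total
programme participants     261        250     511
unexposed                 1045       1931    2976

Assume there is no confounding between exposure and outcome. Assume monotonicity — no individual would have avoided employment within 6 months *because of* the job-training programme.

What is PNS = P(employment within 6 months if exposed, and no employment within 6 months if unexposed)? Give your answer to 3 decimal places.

p₁ = P(outcome | exposed) = 261/511 = 0.51076
p₀ = P(outcome | unexposed) = 1045/2976 = 0.35114
Under exogeneity and monotonicity, PNS = p₁ − p₀.
PNS = 0.51076 − 0.35114 = 0.15962

PNS ≈ 0.160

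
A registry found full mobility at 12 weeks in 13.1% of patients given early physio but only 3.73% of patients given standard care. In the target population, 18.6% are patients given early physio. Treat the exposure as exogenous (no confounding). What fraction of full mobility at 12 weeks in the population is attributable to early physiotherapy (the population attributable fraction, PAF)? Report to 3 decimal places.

PAF ≈ 0.318

p₁ = 0.131, p₀ = 0.0373.
Overall risk P(Y=1) = π·p₁ + (1−π)·p₀ = 0.186×0.131 + 0.814×0.0373 = 0.054728.
Under exogeneity, PAF = [P(Y=1) − p₀] / P(Y=1).
PAF = (0.054728 − 0.0373) / 0.054728 ≈ 0.3185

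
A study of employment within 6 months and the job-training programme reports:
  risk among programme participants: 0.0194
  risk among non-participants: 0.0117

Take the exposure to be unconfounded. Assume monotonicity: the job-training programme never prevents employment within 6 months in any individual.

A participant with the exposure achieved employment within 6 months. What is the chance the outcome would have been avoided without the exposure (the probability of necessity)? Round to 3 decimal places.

Let p₁ = 0.0194, p₀ = 0.0117.
Under exogeneity and monotonicity, PN = (p₁ − p₀) / p₁.
PN = (0.0194 − 0.0117) / 0.0194 = 0.0077 / 0.0194 ≈ 0.3969

PN ≈ 0.397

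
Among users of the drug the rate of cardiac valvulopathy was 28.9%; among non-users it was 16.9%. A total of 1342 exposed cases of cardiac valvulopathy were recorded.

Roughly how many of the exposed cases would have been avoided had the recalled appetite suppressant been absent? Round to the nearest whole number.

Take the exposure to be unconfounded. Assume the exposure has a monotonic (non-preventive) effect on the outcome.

about 557 cases

p₁ = 0.289, p₀ = 0.169.
PN = (p₁ − p₀)/p₁ = (0.289 − 0.169) / 0.289 ≈ 0.41522.
Attributable cases ≈ PN × (exposed cases) = 0.41522 × 1342 ≈ 557.23.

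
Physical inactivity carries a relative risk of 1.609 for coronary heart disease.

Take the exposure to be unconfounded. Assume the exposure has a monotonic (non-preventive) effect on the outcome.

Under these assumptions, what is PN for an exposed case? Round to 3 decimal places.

Under exogeneity and monotonicity, PN = (RR − 1) / RR = 1 − 1/RR.
PN = (1.609 − 1) / 1.609 = 0.609 / 1.609 ≈ 0.3785

PN ≈ 0.378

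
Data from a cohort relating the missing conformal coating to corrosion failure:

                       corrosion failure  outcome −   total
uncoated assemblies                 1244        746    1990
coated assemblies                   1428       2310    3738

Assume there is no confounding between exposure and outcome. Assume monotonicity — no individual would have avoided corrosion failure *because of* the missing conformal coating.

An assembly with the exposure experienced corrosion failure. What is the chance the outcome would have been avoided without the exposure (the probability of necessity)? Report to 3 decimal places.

PN ≈ 0.389

p₁ = P(outcome | exposed) = 1244/1990 = 0.62513
p₀ = P(outcome | unexposed) = 1428/3738 = 0.38202
Under exogeneity and monotonicity, PN = (p₁ − p₀)/p₁.
PN = (0.62513 − 0.38202) / 0.62513 ≈ 0.3889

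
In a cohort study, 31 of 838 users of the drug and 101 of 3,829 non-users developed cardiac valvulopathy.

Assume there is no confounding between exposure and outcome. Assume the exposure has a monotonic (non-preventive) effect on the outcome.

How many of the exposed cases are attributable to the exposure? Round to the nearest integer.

about 9 cases

p₁ = P(outcome | exposed) = 31/838 = 0.036993
p₀ = P(outcome | unexposed) = 101/3829 = 0.026378
PN = (p₁ − p₀)/p₁ = (0.036993 − 0.026378) / 0.036993 ≈ 0.28695.
Attributable cases ≈ PN × (exposed cases) = 0.28695 × 31 ≈ 8.90.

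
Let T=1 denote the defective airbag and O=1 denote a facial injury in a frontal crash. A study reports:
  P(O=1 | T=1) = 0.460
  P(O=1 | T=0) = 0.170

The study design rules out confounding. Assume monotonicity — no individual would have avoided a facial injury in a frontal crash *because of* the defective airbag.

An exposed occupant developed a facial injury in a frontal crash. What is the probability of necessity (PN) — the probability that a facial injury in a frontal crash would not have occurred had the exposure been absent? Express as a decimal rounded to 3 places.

Let p₁ = 0.46, p₀ = 0.17.
Under exogeneity and monotonicity, PN = (p₁ − p₀) / p₁.
PN = (0.46 − 0.17) / 0.46 = 0.29 / 0.46 ≈ 0.6304

PN ≈ 0.630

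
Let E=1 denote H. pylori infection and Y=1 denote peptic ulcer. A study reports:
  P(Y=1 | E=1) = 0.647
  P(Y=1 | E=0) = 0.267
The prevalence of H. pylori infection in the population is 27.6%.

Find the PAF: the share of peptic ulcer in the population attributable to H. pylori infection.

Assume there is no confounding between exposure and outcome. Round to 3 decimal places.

Let p₁ = 0.647, p₀ = 0.267.
Overall risk P(Y=1) = π·p₁ + (1−π)·p₀ = 0.276×0.647 + 0.724×0.267 = 0.37188.
Under exogeneity, PAF = [P(Y=1) − p₀] / P(Y=1).
PAF = (0.37188 − 0.267) / 0.37188 ≈ 0.2820

PAF ≈ 0.282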